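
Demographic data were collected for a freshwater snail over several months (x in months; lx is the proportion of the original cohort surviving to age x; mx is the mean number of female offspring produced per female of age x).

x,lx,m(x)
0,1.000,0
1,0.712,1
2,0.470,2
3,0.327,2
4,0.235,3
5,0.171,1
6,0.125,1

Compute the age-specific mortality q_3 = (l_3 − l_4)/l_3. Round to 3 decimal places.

q_3 = (l_3 − l_4) / l_3 = (0.327 − 0.235) / 0.327
     = 0.092 / 0.327 = 0.281346… → 0.281

0.281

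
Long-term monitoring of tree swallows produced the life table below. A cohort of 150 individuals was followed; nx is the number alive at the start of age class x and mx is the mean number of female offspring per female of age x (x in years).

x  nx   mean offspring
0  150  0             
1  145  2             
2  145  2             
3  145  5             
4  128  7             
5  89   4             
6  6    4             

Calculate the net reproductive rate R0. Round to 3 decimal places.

17.207

lx = nx/n0 = nx/150: 1, 0.96667…, 0.96667…, 0.96667…, 0.85333…, 0.59333…, 0.04
lx·mx by age: 0, 1.933333…, 1.933333…, 4.833333…, 5.973333…, 2.373333…, 0.16
R0 = Σ lx·mx = 17.206667… → 17.207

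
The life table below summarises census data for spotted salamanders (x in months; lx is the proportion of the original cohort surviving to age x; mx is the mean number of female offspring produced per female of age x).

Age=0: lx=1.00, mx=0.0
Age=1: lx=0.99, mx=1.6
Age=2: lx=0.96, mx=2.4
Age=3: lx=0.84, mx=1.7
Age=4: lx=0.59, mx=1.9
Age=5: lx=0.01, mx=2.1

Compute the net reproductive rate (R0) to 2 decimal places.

6.46

lx·mx by age: 0, 1.584, 2.304, 1.428, 1.121, 0.021
R0 = Σ lx·mx = 6.458 → 6.46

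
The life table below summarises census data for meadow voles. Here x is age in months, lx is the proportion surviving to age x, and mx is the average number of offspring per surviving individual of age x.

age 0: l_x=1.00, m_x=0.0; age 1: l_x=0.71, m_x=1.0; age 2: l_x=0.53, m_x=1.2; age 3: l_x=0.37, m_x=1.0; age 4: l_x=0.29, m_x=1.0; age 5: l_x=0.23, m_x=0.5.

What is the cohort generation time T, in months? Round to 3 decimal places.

lx·mx: 0, 0.71, 0.636, 0.37, 0.29, 0.115 → R0 = 2.121
x·lx·mx: 0, 0.71, 1.272, 1.11, 1.16, 0.575 → Σ = 4.827
T = 4.827 / 2.121 = 2.275813… → 2.276

2.276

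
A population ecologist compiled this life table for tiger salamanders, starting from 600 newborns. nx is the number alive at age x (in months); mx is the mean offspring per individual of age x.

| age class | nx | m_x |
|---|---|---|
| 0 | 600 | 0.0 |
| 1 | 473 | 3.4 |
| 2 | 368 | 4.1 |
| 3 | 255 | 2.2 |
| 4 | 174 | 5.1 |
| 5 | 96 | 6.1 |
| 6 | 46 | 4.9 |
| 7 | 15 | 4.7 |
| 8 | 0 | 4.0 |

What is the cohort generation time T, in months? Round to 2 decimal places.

lx = nx/n0 = nx/600: 1, 0.78833…, 0.61333…, 0.425, 0.29, 0.16, 0.07667…, 0.025, 0
lx·mx: 0, 2.680333…, 2.514667…, 0.935, 1.479, 0.976, 0.375667…, 0.1175, 0 → R0 = 9.078167…
x·lx·mx: 0, 2.680333…, 5.029333…, 2.805, 5.916, 4.88, 2.254…, 0.8225, 0 → Σ = 24.387167…
T = 24.387167… / 9.078167… = 2.686354… → 2.69

2.69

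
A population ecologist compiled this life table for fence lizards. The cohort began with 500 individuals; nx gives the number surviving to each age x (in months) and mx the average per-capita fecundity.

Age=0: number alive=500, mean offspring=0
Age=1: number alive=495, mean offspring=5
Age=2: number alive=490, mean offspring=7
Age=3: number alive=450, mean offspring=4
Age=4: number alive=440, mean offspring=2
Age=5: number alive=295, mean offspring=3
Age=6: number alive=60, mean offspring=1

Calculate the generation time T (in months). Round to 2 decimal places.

lx = nx/n0 = nx/500: 1, 0.99, 0.98, 0.9, 0.88, 0.59, 0.12
lx·mx: 0, 4.95, 6.86, 3.6, 1.76, 1.77, 0.12 → R0 = 19.06
x·lx·mx: 0, 4.95, 13.72, 10.8, 7.04, 8.85, 0.72 → Σ = 46.08
T = 46.08 / 19.06 = 2.417629… → 2.42

2.42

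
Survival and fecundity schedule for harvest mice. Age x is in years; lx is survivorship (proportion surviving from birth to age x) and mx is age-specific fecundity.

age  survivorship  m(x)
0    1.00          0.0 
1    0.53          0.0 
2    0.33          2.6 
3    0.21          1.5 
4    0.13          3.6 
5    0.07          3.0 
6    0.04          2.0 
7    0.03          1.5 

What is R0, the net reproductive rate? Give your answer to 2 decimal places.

lx·mx by age: 0, 0, 0.858, 0.315, 0.468, 0.21, 0.08, 0.045
R0 = Σ lx·mx = 1.976 → 1.98

1.98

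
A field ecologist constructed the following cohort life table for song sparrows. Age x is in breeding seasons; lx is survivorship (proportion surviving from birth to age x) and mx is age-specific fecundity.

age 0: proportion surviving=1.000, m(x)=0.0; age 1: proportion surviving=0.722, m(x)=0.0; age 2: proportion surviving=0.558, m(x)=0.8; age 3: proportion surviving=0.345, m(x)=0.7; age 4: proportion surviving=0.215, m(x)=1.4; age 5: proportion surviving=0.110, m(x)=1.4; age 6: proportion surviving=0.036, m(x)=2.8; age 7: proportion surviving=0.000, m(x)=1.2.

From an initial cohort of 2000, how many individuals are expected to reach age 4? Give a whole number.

Expected survivors = N0 · l_4 = 2000 × 0.215 = 430 → 430

430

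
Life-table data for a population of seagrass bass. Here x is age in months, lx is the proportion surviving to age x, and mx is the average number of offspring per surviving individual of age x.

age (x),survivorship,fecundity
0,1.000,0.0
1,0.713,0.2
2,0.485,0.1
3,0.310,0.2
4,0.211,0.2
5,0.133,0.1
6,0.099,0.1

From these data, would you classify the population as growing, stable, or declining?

declining

R0 = Σ lx·mx = 0 + 0.1426 + 0.0485 + 0.062 + 0.0422 + 0.0133 + 0.0099 = 0.3185
R0 < 1, so the population is declining.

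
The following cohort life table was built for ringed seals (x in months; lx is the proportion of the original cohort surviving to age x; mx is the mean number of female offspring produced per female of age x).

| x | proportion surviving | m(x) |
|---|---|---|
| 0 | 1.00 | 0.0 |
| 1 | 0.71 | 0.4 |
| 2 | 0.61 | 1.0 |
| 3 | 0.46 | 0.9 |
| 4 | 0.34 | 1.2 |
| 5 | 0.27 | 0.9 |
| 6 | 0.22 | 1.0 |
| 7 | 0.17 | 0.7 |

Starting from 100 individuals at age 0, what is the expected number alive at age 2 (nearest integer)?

61

Expected survivors = N0 · l_2 = 100 × 0.61 = 61 → 61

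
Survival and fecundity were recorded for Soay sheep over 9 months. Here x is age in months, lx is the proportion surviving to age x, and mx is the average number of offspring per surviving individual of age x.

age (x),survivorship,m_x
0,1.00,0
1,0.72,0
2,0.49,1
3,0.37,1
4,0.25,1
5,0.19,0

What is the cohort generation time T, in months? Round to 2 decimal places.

lx·mx: 0, 0, 0.49, 0.37, 0.25, 0 → R0 = 1.11
x·lx·mx: 0, 0, 0.98, 1.11, 1, 0 → Σ = 3.09
T = 3.09 / 1.11 = 2.783784… → 2.78

2.78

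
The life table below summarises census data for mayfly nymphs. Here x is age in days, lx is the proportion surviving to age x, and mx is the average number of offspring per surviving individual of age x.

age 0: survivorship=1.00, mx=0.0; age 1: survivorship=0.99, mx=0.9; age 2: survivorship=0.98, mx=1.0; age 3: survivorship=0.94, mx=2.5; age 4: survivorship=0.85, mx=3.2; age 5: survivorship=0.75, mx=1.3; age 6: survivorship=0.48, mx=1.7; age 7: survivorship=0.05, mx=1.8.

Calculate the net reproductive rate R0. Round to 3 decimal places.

8.822

lx·mx by age: 0, 0.891, 0.98, 2.35, 2.72, 0.975, 0.816, 0.09
R0 = Σ lx·mx = 8.822 → 8.822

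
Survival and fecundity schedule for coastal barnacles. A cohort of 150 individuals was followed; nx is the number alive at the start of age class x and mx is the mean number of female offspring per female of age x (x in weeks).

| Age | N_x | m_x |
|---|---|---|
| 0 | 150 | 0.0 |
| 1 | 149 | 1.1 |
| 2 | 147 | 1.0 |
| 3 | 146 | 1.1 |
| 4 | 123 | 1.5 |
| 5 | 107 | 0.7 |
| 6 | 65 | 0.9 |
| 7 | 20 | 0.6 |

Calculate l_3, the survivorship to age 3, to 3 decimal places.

l_3 = n_3/n_0 = 146/150 = 0.973333… → 0.973

0.973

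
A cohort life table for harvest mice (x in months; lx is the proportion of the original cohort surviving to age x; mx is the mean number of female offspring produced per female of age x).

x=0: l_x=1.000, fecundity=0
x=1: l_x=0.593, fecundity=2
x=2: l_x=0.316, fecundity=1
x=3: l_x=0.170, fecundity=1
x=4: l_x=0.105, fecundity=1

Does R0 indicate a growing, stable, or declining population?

growing

R0 = Σ lx·mx = 0 + 1.186 + 0.316 + 0.17 + 0.105 = 1.777
R0 > 1, so the population is growing.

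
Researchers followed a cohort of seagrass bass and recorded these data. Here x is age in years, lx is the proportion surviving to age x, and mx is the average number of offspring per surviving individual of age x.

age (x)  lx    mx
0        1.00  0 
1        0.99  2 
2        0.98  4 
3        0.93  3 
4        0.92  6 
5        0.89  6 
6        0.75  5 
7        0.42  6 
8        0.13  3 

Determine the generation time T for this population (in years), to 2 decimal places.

lx·mx: 0, 1.98, 3.92, 2.79, 5.52, 5.34, 3.75, 2.52, 0.39 → R0 = 26.21
x·lx·mx: 0, 1.98, 7.84, 8.37, 22.08, 26.7, 22.5, 17.64, 3.12 → Σ = 110.23
T = 110.23 / 26.21 = 4.205647… → 4.21

4.21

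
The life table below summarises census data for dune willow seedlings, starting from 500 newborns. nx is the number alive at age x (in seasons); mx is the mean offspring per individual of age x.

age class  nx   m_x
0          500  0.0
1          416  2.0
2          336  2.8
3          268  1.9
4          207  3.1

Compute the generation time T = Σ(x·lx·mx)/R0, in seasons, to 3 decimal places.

2.329

lx = nx/n0 = nx/500: 1, 0.832, 0.672, 0.536, 0.414
lx·mx: 0, 1.664, 1.8816, 1.0184, 1.2834 → R0 = 5.8474
x·lx·mx: 0, 1.664, 3.7632, 3.0552, 5.1336 → Σ = 13.616
T = 13.616 / 5.8474 = 2.328556… → 2.329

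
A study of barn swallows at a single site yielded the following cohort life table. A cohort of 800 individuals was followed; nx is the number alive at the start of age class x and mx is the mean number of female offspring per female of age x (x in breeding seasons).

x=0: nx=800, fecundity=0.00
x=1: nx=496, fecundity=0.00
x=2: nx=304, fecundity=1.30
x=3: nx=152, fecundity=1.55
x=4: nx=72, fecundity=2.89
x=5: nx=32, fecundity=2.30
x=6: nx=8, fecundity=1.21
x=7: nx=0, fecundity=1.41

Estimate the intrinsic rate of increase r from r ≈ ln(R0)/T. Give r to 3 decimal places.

0.048

lx = nx/n0 = nx/800: 1, 0.62, 0.38, 0.19, 0.09, 0.04, 0.01, 0
R0 = Σ lx·mx = 0 + 0 + 0.494 + 0.2945 + 0.2601 + 0.092 + 0.0121 + 0 = 1.1527
Σ x·lx·mx = 3.4445; T = 3.4445/1.1527 = 2.9882…
r ≈ ln(R0)/T = ln(1.1527)/2.9882… = 0.04756… → 0.048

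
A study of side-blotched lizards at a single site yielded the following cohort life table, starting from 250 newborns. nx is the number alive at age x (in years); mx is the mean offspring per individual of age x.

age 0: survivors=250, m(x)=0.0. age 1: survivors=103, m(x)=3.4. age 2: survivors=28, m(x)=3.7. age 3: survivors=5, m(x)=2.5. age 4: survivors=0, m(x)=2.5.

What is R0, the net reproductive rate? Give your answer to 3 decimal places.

lx = nx/n0 = nx/250: 1, 0.412, 0.112, 0.02, 0
lx·mx by age: 0, 1.4008, 0.4144, 0.05, 0
R0 = Σ lx·mx = 1.8652 → 1.865

1.865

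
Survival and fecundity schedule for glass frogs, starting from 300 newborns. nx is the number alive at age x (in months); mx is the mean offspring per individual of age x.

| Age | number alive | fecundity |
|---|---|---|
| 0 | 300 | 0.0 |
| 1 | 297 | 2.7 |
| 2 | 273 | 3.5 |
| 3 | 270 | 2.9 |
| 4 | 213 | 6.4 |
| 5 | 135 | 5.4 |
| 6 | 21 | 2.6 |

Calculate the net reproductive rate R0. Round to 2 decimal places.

lx = nx/n0 = nx/300: 1, 0.99, 0.91, 0.9, 0.71, 0.45, 0.07
lx·mx by age: 0, 2.673, 3.185, 2.61, 4.544, 2.43, 0.182
R0 = Σ lx·mx = 15.624 → 15.62

15.62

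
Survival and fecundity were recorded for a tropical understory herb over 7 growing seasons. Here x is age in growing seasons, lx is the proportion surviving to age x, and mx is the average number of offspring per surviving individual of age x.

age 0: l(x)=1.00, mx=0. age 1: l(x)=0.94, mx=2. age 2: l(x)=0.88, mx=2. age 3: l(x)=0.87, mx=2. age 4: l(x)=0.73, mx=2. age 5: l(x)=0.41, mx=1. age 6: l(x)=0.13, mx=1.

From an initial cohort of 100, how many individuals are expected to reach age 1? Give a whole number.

Expected survivors = N0 · l_1 = 100 × 0.94 = 94 → 94

94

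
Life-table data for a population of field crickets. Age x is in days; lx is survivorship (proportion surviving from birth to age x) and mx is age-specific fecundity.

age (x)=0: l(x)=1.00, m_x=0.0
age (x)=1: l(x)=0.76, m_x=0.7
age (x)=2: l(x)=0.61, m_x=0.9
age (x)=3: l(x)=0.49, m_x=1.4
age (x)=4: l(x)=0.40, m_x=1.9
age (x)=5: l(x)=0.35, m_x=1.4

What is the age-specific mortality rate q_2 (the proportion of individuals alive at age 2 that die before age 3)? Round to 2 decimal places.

0.20

q_2 = (l_2 − l_3) / l_2 = (0.61 − 0.49) / 0.61
     = 0.12 / 0.61 = 0.196721… → 0.20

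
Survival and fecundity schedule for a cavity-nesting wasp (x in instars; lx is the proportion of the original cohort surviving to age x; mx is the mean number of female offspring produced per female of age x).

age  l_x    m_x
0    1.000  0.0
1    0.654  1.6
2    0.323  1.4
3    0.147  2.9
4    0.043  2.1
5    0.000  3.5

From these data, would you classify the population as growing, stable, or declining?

R0 = Σ lx·mx = 0 + 1.0464 + 0.4522 + 0.4263 + 0.0903 + 0 = 2.0152
R0 > 1, so the population is growing.

growing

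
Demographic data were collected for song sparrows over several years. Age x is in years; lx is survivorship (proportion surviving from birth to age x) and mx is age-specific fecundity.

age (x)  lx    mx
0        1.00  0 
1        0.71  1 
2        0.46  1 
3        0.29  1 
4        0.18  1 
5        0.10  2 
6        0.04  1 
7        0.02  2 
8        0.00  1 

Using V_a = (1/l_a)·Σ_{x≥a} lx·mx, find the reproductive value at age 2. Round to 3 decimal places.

lx·mx for x ≥ 2: 0.46, 0.29, 0.18, 0.2, 0.04, 0.04, 0 → sum = 1.21
V_2 = 1.21 / l_2 = 1.21 / 0.46 = 2.630435… → 2.630

2.630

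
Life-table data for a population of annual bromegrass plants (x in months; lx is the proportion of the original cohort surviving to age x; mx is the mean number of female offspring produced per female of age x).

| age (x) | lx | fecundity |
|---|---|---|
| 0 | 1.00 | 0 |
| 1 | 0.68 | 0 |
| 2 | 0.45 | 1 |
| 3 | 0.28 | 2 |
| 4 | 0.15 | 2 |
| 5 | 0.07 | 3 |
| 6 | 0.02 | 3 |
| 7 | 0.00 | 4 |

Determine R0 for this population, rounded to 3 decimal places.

lx·mx by age: 0, 0, 0.45, 0.56, 0.3, 0.21, 0.06, 0
R0 = Σ lx·mx = 1.58 → 1.580

1.580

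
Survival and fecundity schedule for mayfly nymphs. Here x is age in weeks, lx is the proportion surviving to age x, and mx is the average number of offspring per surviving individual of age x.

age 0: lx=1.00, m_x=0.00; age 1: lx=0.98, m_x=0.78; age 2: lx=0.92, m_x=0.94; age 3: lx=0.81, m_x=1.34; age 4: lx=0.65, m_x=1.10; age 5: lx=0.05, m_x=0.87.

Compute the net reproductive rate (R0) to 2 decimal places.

3.47

lx·mx by age: 0, 0.7644, 0.8648, 1.0854, 0.715, 0.0435
R0 = Σ lx·mx = 3.4731 → 3.47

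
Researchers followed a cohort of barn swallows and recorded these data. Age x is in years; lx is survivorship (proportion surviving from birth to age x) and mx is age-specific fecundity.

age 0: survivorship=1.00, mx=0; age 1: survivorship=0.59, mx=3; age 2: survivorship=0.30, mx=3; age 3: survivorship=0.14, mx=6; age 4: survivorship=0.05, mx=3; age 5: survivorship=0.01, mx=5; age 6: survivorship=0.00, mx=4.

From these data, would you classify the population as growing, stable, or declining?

R0 = Σ lx·mx = 0 + 1.77 + 0.9 + 0.84 + 0.15 + 0.05 + 0 = 3.71
R0 > 1, so the population is growing.

growing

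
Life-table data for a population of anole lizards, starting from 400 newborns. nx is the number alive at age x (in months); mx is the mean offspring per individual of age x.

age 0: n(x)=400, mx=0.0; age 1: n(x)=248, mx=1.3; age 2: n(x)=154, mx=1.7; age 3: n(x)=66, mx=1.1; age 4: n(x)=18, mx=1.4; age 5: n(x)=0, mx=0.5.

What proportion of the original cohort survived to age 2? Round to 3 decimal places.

0.385

l_2 = n_2/n_0 = 154/400 = 0.385 → 0.385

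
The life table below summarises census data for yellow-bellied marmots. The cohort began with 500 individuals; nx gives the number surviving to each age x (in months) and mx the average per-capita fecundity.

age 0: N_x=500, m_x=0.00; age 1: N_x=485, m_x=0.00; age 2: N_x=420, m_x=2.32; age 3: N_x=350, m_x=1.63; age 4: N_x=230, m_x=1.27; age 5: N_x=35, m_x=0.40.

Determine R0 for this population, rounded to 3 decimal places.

3.702

lx = nx/n0 = nx/500: 1, 0.97, 0.84, 0.7, 0.46, 0.07
lx·mx by age: 0, 0, 1.9488, 1.141, 0.5842, 0.028
R0 = Σ lx·mx = 3.702 → 3.702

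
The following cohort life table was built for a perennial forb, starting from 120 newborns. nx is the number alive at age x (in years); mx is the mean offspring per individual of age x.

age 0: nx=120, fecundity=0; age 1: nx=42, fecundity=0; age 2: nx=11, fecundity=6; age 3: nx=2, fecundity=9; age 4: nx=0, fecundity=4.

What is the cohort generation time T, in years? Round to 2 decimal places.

2.21

lx = nx/n0 = nx/120: 1, 0.35, 0.09167…, 0.01667…, 0
lx·mx: 0, 0, 0.55…, 0.15…, 0 → R0 = 0.7…
x·lx·mx: 0, 0, 1.1…, 0.45…, 0 → Σ = 1.55…
T = 1.55… / 0.7… = 2.214286… → 2.21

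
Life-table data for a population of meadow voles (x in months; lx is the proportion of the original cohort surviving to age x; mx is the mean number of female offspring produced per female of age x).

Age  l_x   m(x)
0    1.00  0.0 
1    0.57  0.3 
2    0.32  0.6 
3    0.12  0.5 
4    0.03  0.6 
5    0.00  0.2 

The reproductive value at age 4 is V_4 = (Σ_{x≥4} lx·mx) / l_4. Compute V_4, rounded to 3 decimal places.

0.600

lx·mx for x ≥ 4: 0.018, 0 → sum = 0.018
V_4 = 0.018 / l_4 = 0.018 / 0.03 = 0.6 → 0.600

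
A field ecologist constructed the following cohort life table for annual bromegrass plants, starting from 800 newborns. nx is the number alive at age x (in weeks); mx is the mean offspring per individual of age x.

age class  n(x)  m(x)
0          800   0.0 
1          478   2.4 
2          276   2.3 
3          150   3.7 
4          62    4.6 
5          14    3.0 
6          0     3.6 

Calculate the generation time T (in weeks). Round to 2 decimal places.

2.04

lx = nx/n0 = nx/800: 1, 0.5975, 0.345, 0.1875, 0.0775, 0.0175, 0
lx·mx: 0, 1.434, 0.7935, 0.69375, 0.3565, 0.0525, 0 → R0 = 3.33025
x·lx·mx: 0, 1.434, 1.587, 2.08125, 1.426, 0.2625, 0 → Σ = 6.79075
T = 6.79075 / 3.33025 = 2.039111… → 2.04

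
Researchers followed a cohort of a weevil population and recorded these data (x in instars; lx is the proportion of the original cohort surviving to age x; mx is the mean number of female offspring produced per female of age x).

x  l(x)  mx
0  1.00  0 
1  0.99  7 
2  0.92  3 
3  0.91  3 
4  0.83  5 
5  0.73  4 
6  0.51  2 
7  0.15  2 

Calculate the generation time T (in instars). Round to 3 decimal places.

2.886

lx·mx: 0, 6.93, 2.76, 2.73, 4.15, 2.92, 1.02, 0.3 → R0 = 20.81
x·lx·mx: 0, 6.93, 5.52, 8.19, 16.6, 14.6, 6.12, 2.1 → Σ = 60.06
T = 60.06 / 20.81 = 2.886112… → 2.886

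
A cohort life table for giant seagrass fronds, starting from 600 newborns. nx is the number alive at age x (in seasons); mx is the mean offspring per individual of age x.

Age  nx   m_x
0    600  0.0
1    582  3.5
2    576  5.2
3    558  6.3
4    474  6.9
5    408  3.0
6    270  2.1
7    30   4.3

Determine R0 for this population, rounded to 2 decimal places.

22.90

lx = nx/n0 = nx/600: 1, 0.97, 0.96, 0.93, 0.79, 0.68, 0.45, 0.05
lx·mx by age: 0, 3.395, 4.992, 5.859, 5.451, 2.04, 0.945, 0.215
R0 = Σ lx·mx = 22.897 → 22.90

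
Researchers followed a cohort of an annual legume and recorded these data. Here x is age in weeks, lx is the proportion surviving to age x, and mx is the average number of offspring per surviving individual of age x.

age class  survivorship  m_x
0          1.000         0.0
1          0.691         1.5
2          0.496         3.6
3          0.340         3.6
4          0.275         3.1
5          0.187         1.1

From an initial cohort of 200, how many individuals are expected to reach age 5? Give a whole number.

37

Expected survivors = N0 · l_5 = 200 × 0.187 = 37.4 → 37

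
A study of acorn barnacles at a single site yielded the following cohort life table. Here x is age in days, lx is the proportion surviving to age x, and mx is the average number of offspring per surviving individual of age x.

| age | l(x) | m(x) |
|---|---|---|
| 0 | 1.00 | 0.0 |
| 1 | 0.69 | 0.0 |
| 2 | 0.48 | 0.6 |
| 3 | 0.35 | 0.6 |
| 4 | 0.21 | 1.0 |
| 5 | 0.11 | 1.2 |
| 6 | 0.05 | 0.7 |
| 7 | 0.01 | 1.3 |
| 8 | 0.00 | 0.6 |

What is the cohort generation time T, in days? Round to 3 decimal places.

lx·mx: 0, 0, 0.288, 0.21, 0.21, 0.132, 0.035, 0.013, 0 → R0 = 0.888
x·lx·mx: 0, 0, 0.576, 0.63, 0.84, 0.66, 0.21, 0.091, 0 → Σ = 3.007
T = 3.007 / 0.888 = 3.386261… → 3.386

3.386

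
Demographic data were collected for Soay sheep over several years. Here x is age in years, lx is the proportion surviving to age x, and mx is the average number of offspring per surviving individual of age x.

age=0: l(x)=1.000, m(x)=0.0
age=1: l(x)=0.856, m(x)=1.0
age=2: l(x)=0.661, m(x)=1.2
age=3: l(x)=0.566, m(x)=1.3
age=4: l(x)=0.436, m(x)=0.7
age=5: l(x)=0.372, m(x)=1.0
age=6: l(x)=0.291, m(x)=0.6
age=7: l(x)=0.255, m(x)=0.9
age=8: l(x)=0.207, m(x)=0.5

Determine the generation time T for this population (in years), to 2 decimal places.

lx·mx: 0, 0.856, 0.7932, 0.7358, 0.3052, 0.372, 0.1746, 0.2295, 0.1035 → R0 = 3.5698
x·lx·mx: 0, 0.856, 1.5864, 2.2074, 1.2208, 1.86, 1.0476, 1.6065, 0.828 → Σ = 11.2127
T = 11.2127 / 3.5698 = 3.140988… → 3.14

3.14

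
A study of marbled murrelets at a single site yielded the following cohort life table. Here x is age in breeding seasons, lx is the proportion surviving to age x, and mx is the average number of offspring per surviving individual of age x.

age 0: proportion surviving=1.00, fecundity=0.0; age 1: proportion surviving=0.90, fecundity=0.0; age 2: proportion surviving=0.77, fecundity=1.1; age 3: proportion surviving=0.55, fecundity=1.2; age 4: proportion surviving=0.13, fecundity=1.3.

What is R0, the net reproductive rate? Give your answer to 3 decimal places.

lx·mx by age: 0, 0, 0.847, 0.66, 0.169
R0 = Σ lx·mx = 1.676 → 1.676

1.676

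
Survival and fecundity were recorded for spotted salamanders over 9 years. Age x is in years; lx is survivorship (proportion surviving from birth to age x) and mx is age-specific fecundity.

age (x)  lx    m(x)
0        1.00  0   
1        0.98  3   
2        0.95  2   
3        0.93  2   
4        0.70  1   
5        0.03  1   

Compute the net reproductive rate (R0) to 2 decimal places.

lx·mx by age: 0, 2.94, 1.9, 1.86, 0.7, 0.03
R0 = Σ lx·mx = 7.43 → 7.43

7.43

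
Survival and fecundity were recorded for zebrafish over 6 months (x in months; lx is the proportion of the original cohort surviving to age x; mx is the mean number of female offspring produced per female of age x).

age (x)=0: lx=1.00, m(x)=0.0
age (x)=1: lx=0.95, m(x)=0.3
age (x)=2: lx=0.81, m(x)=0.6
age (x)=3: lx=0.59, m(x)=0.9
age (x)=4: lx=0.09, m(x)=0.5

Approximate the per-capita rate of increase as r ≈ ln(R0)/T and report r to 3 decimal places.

R0 = Σ lx·mx = 0 + 0.285 + 0.486 + 0.531 + 0.045 = 1.347
Σ x·lx·mx = 3.03; T = 3.03/1.347 = 2.24944…
r ≈ ln(R0)/T = ln(1.347)/2.24944… = 0.13242… → 0.132

0.132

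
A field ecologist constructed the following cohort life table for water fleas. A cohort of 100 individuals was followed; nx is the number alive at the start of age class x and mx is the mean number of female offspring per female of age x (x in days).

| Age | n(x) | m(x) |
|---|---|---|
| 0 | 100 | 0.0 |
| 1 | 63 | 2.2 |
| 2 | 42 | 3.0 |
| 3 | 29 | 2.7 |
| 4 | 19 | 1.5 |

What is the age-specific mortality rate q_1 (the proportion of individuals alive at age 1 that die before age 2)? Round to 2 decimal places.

lx = nx/n0 = nx/100: 1, 0.63, 0.42, 0.29, 0.19
q_1 = (l_1 − l_2) / l_1 = (0.63 − 0.42) / 0.63
     = 0.21 / 0.63 = 0.333333… → 0.33

0.33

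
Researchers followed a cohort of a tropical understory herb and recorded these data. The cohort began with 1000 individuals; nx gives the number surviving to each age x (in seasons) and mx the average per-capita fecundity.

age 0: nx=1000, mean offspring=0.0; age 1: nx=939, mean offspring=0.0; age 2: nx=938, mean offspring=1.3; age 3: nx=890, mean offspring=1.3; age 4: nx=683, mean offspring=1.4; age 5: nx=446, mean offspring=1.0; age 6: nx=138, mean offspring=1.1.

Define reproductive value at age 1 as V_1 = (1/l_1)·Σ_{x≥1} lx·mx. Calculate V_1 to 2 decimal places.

lx = nx/n0 = nx/1000: 1, 0.939, 0.938, 0.89, 0.683, 0.446, 0.138
lx·mx for x ≥ 1: 0, 1.2194, 1.157, 0.9562, 0.446, 0.1518 → sum = 3.9304
V_1 = 3.9304 / l_1 = 3.9304 / 0.939 = 4.185729… → 4.19

4.19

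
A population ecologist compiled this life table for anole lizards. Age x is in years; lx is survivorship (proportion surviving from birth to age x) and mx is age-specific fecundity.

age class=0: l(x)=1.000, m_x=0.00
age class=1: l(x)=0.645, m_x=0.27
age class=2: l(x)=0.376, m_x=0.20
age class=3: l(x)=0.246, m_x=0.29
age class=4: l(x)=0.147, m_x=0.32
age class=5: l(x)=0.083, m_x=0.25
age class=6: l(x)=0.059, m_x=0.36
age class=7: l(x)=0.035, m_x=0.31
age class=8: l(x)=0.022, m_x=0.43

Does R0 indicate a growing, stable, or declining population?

declining

R0 = Σ lx·mx = 0 + 0.17415 + 0.0752 + 0.07134 + 0.04704 + 0.02075 + 0.02124 + 0.01085 + 0.00946 = 0.43003
R0 < 1, so the population is declining.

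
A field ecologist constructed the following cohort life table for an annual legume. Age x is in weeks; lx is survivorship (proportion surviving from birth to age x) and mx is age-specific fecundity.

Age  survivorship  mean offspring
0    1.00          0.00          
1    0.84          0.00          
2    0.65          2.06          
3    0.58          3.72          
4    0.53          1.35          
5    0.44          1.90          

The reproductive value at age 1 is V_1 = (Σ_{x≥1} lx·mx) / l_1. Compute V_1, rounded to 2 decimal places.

lx·mx for x ≥ 1: 0, 1.339, 2.1576, 0.7155, 0.836 → sum = 5.0481
V_1 = 5.0481 / l_1 = 5.0481 / 0.84 = 6.009643… → 6.01

6.01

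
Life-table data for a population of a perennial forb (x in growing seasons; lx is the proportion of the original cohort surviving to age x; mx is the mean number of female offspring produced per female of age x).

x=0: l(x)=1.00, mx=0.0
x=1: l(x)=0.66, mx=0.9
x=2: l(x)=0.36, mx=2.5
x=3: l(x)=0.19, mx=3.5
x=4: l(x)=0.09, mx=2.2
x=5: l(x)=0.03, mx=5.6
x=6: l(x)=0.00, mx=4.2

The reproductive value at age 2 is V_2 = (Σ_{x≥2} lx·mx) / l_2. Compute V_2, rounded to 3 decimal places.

lx·mx for x ≥ 2: 0.9, 0.665, 0.198, 0.168, 0 → sum = 1.931
V_2 = 1.931 / l_2 = 1.931 / 0.36 = 5.363889… → 5.364

5.364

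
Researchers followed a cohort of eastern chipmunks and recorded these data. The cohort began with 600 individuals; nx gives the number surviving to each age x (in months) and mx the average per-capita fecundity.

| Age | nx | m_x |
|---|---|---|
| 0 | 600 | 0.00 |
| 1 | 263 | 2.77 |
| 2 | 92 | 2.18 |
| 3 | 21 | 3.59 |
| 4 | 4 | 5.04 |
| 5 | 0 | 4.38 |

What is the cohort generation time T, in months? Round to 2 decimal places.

lx = nx/n0 = nx/600: 1, 0.43833…, 0.15333…, 0.035, 0.00667…, 0
lx·mx: 0, 1.214183…, 0.334267…, 0.12565, 0.0336…, 0 → R0 = 1.7077…
x·lx·mx: 0, 1.214183…, 0.668533…, 0.37695, 0.1344…, 0 → Σ = 2.394067…
T = 2.394067… / 1.7077… = 1.401925… → 1.40

1.40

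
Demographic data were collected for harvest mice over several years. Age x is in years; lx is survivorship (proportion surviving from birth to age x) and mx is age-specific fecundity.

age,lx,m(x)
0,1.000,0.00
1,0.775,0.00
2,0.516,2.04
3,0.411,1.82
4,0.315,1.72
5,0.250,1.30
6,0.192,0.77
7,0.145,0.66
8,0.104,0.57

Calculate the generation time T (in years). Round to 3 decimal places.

lx·mx: 0, 0, 1.05264, 0.74802, 0.5418, 0.325, 0.14784, 0.0957, 0.05928 → R0 = 2.97028
x·lx·mx: 0, 0, 2.10528, 2.24406, 2.1672, 1.625, 0.88704, 0.6699, 0.47424 → Σ = 10.17272
T = 10.17272 / 2.97028 = 3.424835… → 3.425

3.425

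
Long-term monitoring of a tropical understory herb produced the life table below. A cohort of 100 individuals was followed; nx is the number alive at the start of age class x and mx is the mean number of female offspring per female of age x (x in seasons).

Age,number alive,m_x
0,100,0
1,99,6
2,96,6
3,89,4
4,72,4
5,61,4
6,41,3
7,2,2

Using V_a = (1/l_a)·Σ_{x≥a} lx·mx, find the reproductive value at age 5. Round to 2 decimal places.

6.08

lx = nx/n0 = nx/100: 1, 0.99, 0.96, 0.89, 0.72, 0.61, 0.41, 0.02
lx·mx for x ≥ 5: 2.44, 1.23, 0.04 → sum = 3.71
V_5 = 3.71 / l_5 = 3.71 / 0.61 = 6.081967… → 6.08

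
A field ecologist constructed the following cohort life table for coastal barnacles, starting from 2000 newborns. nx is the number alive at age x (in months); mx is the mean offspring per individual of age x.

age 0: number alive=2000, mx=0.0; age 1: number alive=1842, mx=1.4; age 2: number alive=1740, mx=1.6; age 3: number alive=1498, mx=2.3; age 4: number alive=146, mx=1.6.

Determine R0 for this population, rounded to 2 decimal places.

lx = nx/n0 = nx/2000: 1, 0.921, 0.87, 0.749, 0.073
lx·mx by age: 0, 1.2894, 1.392, 1.7227, 0.1168
R0 = Σ lx·mx = 4.5209 → 4.52

4.52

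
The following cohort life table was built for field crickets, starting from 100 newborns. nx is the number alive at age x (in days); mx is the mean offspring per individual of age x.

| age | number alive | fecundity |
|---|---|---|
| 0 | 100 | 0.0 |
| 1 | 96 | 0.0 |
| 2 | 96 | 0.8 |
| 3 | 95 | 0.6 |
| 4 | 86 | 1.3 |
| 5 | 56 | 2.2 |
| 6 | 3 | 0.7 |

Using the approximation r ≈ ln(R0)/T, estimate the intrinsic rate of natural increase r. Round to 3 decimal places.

0.347

lx = nx/n0 = nx/100: 1, 0.96, 0.96, 0.95, 0.86, 0.56, 0.03
R0 = Σ lx·mx = 0 + 0 + 0.768 + 0.57 + 1.118 + 1.232 + 0.021 = 3.709
Σ x·lx·mx = 14.004; T = 14.004/3.709 = 3.77568…
r ≈ ln(R0)/T = ln(3.709)/3.77568… = 0.34716… → 0.347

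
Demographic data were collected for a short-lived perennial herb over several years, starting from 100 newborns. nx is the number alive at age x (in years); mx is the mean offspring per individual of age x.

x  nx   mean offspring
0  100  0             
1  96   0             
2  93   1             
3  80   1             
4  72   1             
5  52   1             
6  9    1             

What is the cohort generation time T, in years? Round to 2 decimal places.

lx = nx/n0 = nx/100: 1, 0.96, 0.93, 0.8, 0.72, 0.52, 0.09
lx·mx: 0, 0, 0.93, 0.8, 0.72, 0.52, 0.09 → R0 = 3.06
x·lx·mx: 0, 0, 1.86, 2.4, 2.88, 2.6, 0.54 → Σ = 10.28
T = 10.28 / 3.06 = 3.359477… → 3.36

3.36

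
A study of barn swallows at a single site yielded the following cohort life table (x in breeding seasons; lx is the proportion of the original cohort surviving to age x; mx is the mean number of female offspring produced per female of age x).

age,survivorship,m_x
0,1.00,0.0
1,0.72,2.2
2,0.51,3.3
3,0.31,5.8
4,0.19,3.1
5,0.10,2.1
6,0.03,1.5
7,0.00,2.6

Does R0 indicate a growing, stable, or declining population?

R0 = Σ lx·mx = 0 + 1.584 + 1.683 + 1.798 + 0.589 + 0.21 + 0.045 + 0 = 5.909
R0 > 1, so the population is growing.

growing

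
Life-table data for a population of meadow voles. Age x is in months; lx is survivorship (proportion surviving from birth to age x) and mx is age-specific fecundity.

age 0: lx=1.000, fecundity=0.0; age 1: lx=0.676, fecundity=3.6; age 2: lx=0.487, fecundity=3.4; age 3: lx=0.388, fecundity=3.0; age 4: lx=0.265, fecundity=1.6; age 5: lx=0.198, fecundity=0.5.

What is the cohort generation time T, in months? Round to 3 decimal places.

1.978

lx·mx: 0, 2.4336, 1.6558, 1.164, 0.424, 0.099 → R0 = 5.7764
x·lx·mx: 0, 2.4336, 3.3116, 3.492, 1.696, 0.495 → Σ = 11.4282
T = 11.4282 / 5.7764 = 1.978429… → 1.978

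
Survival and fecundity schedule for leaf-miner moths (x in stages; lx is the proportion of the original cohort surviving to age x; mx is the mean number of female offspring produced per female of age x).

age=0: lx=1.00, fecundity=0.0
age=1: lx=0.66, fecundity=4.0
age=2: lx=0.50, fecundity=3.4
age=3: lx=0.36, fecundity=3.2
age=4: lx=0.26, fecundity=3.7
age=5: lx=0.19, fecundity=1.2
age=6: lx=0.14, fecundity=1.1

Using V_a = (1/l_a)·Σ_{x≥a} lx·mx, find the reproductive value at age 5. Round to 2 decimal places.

2.01

lx·mx for x ≥ 5: 0.228, 0.154 → sum = 0.382
V_5 = 0.382 / l_5 = 0.382 / 0.19 = 2.010526… → 2.01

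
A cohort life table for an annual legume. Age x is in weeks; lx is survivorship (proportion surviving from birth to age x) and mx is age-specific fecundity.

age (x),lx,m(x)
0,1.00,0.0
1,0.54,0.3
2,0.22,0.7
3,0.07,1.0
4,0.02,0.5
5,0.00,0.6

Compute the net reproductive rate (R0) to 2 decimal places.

0.40

lx·mx by age: 0, 0.162, 0.154, 0.07, 0.01, 0
R0 = Σ lx·mx = 0.396 → 0.40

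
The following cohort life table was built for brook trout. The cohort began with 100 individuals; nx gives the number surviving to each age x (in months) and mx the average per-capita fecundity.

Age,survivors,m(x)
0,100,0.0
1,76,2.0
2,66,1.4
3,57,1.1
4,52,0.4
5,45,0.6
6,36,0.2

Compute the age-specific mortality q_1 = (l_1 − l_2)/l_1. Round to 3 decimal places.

0.132

lx = nx/n0 = nx/100: 1, 0.76, 0.66, 0.57, 0.52, 0.45, 0.36
q_1 = (l_1 − l_2) / l_1 = (0.76 − 0.66) / 0.76
     = 0.1 / 0.76 = 0.131579… → 0.132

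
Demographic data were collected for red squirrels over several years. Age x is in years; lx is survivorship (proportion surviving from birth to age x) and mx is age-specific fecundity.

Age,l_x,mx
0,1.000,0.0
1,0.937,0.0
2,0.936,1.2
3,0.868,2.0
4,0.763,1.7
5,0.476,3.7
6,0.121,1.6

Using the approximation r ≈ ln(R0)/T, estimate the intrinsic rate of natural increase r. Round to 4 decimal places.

R0 = Σ lx·mx = 0 + 0 + 1.1232 + 1.736 + 1.2971 + 1.7612 + 0.1936 = 6.1111
Σ x·lx·mx = 22.6104; T = 22.6104/6.1111 = 3.69989…
r ≈ ln(R0)/T = ln(6.1111)/3.69989… = 0.489233… → 0.4892

0.4892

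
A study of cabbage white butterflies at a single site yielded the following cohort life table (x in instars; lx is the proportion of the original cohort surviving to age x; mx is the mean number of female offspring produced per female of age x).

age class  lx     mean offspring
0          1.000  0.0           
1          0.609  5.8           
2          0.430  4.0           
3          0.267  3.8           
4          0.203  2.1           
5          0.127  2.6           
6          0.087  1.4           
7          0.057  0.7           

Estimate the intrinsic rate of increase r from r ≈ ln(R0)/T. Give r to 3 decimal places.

0.985

R0 = Σ lx·mx = 0 + 3.5322 + 1.72 + 1.0146 + 0.4263 + 0.3302 + 0.1218 + 0.0399 = 7.185
Σ x·lx·mx = 14.3823; T = 14.3823/7.185 = 2.00171…
r ≈ ln(R0)/T = ln(7.185)/2.00171… = 0.98515… → 0.985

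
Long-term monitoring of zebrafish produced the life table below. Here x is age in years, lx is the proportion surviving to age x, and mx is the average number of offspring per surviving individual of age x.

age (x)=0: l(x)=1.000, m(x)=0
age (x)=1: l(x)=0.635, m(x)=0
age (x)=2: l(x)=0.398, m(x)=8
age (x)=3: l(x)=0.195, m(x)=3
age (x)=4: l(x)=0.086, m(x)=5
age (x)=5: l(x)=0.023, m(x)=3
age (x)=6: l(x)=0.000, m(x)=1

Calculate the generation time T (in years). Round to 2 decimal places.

lx·mx: 0, 0, 3.184, 0.585, 0.43, 0.069, 0 → R0 = 4.268
x·lx·mx: 0, 0, 6.368, 1.755, 1.72, 0.345, 0 → Σ = 10.188
T = 10.188 / 4.268 = 2.387067… → 2.39

2.39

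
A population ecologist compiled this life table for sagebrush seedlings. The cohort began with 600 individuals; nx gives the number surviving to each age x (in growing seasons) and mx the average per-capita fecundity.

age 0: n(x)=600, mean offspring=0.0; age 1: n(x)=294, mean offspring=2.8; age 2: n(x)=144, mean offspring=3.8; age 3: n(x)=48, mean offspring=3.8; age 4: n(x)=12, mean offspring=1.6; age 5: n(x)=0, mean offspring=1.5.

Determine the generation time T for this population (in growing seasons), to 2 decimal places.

lx = nx/n0 = nx/600: 1, 0.49, 0.24, 0.08, 0.02, 0
lx·mx: 0, 1.372, 0.912, 0.304, 0.032, 0 → R0 = 2.62
x·lx·mx: 0, 1.372, 1.824, 0.912, 0.128, 0 → Σ = 4.236
T = 4.236 / 2.62 = 1.616794… → 1.62

1.62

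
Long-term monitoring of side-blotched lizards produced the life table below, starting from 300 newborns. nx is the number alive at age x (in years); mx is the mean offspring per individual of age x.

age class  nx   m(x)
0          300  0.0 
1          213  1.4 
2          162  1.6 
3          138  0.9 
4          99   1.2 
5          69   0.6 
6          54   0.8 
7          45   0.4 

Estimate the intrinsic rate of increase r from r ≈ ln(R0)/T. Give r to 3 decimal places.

lx = nx/n0 = nx/300: 1, 0.71, 0.54, 0.46, 0.33, 0.23, 0.18, 0.15
R0 = Σ lx·mx = 0 + 0.994 + 0.864 + 0.414 + 0.396 + 0.138 + 0.144 + 0.06 = 3.01
Σ x·lx·mx = 7.522; T = 7.522/3.01 = 2.499…
r ≈ ln(R0)/T = ln(3.01)/2.499… = 0.44095… → 0.441

0.441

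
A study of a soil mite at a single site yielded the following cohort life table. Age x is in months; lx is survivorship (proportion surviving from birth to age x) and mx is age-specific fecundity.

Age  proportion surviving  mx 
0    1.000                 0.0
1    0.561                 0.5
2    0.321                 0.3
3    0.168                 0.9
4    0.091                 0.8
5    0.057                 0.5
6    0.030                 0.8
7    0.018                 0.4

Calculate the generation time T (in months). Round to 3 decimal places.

2.354

lx·mx: 0, 0.2805, 0.0963, 0.1512, 0.0728, 0.0285, 0.024, 0.0072 → R0 = 0.6605
x·lx·mx: 0, 0.2805, 0.1926, 0.4536, 0.2912, 0.1425, 0.144, 0.0504 → Σ = 1.5548
T = 1.5548 / 0.6605 = 2.353974… → 2.354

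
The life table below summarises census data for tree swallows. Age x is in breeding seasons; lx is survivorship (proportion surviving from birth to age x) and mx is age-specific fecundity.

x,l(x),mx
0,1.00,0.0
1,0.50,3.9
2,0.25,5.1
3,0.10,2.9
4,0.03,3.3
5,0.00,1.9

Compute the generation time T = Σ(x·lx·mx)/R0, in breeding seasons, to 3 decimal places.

1.595

lx·mx: 0, 1.95, 1.275, 0.29, 0.099, 0 → R0 = 3.614
x·lx·mx: 0, 1.95, 2.55, 0.87, 0.396, 0 → Σ = 5.766
T = 5.766 / 3.614 = 1.595462… → 1.595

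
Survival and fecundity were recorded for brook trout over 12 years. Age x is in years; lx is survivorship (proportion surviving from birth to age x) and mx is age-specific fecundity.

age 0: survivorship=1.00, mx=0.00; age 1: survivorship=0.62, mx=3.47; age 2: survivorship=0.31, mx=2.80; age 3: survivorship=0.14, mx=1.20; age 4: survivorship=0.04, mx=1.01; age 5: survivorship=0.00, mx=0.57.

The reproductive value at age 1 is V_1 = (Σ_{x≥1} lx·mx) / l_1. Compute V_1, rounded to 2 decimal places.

lx·mx for x ≥ 1: 2.1514, 0.868, 0.168, 0.0404, 0 → sum = 3.2278
V_1 = 3.2278 / l_1 = 3.2278 / 0.62 = 5.206129… → 5.21

5.21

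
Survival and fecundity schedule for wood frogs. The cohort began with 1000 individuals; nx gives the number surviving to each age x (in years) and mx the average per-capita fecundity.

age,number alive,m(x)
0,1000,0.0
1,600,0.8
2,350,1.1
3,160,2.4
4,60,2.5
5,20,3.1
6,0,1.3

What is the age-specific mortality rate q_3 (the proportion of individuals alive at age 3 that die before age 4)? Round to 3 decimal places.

lx = nx/n0 = nx/1000: 1, 0.6, 0.35, 0.16, 0.06, 0.02, 0
q_3 = (l_3 − l_4) / l_3 = (0.16 − 0.06) / 0.16
     = 0.1 / 0.16 = 0.625 → 0.625

0.625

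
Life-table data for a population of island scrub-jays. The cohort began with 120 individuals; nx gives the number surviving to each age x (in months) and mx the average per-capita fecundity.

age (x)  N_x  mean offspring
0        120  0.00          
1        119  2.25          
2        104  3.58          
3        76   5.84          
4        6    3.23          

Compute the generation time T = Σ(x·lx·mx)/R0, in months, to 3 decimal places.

2.195

lx = nx/n0 = nx/120: 1, 0.99167…, 0.86667…, 0.63333…, 0.05
lx·mx: 0, 2.23125…, 3.102667…, 3.698667…, 0.1615 → R0 = 9.194083…
x·lx·mx: 0, 2.23125…, 6.205333…, 11.096…, 0.646 → Σ = 20.178583…
T = 20.178583… / 9.194083… = 2.194736… → 2.195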